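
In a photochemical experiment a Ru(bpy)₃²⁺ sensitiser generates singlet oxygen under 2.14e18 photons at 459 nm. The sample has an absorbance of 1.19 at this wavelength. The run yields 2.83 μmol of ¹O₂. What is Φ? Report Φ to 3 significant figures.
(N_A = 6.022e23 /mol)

Φ = 0.851

Product: 2.83 μmol = 2.83e-6 mol.
Moles of photons: 2.14e18 / 6.022e23 = 3.554e-6 mol.
Fraction absorbed: 1 − 10^(−1.19) = 0.9354.
Photons absorbed: 0.9354 × 3.554e-6 = 3.324e-6 mol.
Φ = 2.83e-6 mol / 3.324e-6 mol photons = 0.851.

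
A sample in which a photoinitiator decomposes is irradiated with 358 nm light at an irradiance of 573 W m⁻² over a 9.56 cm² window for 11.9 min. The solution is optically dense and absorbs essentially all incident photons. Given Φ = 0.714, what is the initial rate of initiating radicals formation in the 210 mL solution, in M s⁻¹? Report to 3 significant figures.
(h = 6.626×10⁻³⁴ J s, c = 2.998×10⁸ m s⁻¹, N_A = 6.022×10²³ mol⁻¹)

Photon energy at 358 nm: hc/λ = (6.626×10⁻³⁴)(2.998×10⁸)/(358×10⁻⁹) = 5.549×10⁻¹⁹ J.
Energy delivered: (573 W m⁻²)(9.56×10⁻⁴ m²)(714 s) = 391.1 J.
Photons incident: 391.1 / 5.549×10⁻¹⁹ = 7.048×10²⁰, i.e. 7.048×10²⁰/6.022×10²³ = 0.001170 mol.
Product formed: 0.714 × 0.001170 = 8.354×10⁻⁴ mol.
Rate: 8.354×10⁻⁴ mol / (714 s × 0.21 L) = 5.57×10⁻⁶ M s⁻¹.

5.57×10⁻⁶ M s⁻¹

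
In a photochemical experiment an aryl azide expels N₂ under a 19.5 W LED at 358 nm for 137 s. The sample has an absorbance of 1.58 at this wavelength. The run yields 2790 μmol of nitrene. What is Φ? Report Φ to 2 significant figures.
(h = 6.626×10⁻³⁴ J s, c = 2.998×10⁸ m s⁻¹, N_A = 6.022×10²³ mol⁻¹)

Product: 2790 μmol = 0.00279 mol.
Photon energy at 358 nm: hc/λ = (6.626×10⁻³⁴)(2.998×10⁸)/(358×10⁻⁹) = 5.549×10⁻¹⁹ J.
Energy delivered: (19.5 W)(137 s) = 2672 J.
Photons incident: 2672 / 5.549×10⁻¹⁹ = 4.815×10²¹, i.e. 4.815×10²¹/6.022×10²³ = 0.007996 mol.
Fraction absorbed: 1 − 10^(−1.58) = 0.9737.
Photons absorbed: 0.9737 × 0.007996 = 0.007786 mol.
Φ = 0.00279 mol / 0.007786 mol photons = 0.36.

Φ = 0.36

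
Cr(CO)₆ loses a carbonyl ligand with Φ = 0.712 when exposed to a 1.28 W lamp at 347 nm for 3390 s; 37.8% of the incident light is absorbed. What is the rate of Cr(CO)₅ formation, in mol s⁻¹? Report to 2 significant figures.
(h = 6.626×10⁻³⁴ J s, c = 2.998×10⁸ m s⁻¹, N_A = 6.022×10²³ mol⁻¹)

1.0×10⁻⁶ mol s⁻¹

Photon energy at 347 nm: hc/λ = (6.626×10⁻³⁴)(2.998×10⁸)/(347×10⁻⁹) = 5.725×10⁻¹⁹ J.
Energy delivered: (1.28 W)(3390 s) = 4339 J.
Photons incident: 4339 / 5.725×10⁻¹⁹ = 7.579×10²¹, i.e. 7.579×10²¹/6.022×10²³ = 0.01259 mol.
Photons absorbed: 0.378 × 0.01259 = 0.004759 mol.
Product formed: 0.712 × 0.004759 = 0.003388 mol.
Rate: 0.003388 / 3390 s = 1.0×10⁻⁶ mol s⁻¹.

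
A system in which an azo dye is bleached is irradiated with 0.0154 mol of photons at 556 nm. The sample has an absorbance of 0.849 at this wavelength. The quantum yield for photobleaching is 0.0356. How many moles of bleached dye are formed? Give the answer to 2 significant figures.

4.7×10⁻⁴ mol

Fraction absorbed: 1 − 10^(−0.849) = 0.8584.
Photons absorbed: 0.8584 × 0.0154 = 0.01322 mol.
Product: Φ × n_abs = 0.0356 × 0.01322 = 4.706×10⁻⁴ mol.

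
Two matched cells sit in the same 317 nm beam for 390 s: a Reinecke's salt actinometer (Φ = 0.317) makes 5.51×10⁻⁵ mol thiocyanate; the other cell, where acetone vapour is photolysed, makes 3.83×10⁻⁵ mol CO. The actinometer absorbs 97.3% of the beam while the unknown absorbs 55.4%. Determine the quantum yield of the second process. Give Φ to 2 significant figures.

Photons absorbed by the actinometer: 5.51×10⁻⁵ / 0.317 = 1.738×10⁻⁴ mol.
Incident flux: 1.738×10⁻⁴ / 0.973 = 1.786×10⁻⁴ einstein.
Absorbed by unknown: 0.554 × 1.786×10⁻⁴ = 9.894×10⁻⁵ mol.
Φ(unknown) = 3.83×10⁻⁵ / 9.894×10⁻⁵ = 0.39.

Φ = 0.39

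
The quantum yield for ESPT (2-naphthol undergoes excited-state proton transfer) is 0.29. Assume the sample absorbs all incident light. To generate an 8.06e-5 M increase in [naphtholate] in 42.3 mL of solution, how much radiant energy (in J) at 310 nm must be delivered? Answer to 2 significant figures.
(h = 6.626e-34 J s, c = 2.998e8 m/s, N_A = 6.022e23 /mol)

4.5 J

Product: (8.06e-5 M)(0.0423 L) = 3.409e-6 mol.
Photons that must be absorbed: 3.409e-6 / 0.29 = 1.176e-5 mol.
Photon energy: hc/λ = 6.408e-19 J; per mole, 3.859e5 J mol⁻¹.
Energy required: 1.176e-5 × 3.859e5 = 4.5 J.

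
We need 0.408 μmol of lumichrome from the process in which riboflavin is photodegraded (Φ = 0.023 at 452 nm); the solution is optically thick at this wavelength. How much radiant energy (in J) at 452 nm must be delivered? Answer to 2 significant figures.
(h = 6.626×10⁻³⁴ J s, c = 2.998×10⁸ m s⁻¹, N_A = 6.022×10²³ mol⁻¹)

Product: 0.408 μmol = 4.08×10⁻⁷ mol.
Photons that must be absorbed: 4.08×10⁻⁷ / 0.023 = 1.774×10⁻⁵ mol.
Photon energy: hc/λ = 4.395×10⁻¹⁹ J; per mole, 2.647×10⁵ J mol⁻¹.
Energy required: 1.774×10⁻⁵ × 2.647×10⁵ = 4.7 J.

4.7 J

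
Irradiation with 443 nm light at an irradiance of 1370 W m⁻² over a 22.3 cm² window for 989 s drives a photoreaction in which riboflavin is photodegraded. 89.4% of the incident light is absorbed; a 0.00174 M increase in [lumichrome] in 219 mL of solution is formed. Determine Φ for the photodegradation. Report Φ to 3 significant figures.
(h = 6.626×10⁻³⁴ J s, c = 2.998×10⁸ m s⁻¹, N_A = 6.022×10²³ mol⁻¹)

Φ = 0.0381

Product: (0.00174 M)(0.219 L) = 3.811×10⁻⁴ mol.
Photon energy at 443 nm: hc/λ = (6.626×10⁻³⁴)(2.998×10⁸)/(443×10⁻⁹) = 4.484×10⁻¹⁹ J.
Energy delivered: (1370 W m⁻²)(22.3×10⁻⁴ m²)(989 s) = 3021 J.
Photons incident: 3021 / 4.484×10⁻¹⁹ = 6.737×10²¹, i.e. 6.737×10²¹/6.022×10²³ = 0.01119 mol.
Photons absorbed: 0.894 × 0.01119 = 0.01000 mol.
Φ = 3.811×10⁻⁴ mol / 0.01000 mol photons = 0.0381.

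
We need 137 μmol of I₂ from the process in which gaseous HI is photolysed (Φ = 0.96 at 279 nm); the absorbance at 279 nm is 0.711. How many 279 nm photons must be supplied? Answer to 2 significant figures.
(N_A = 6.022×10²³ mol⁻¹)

1.1×10²⁰ photons

Product: 137 μmol = 1.37×10⁻⁴ mol.
Photons that must be absorbed: 1.37×10⁻⁴ / 0.96 = 1.427×10⁻⁴ mol.
Fraction absorbed: 1 − 10^(−0.711) = 0.8055.
Incident photons needed: 1.427×10⁻⁴ / 0.8055 = 1.772×10⁻⁴ mol.
Photon count: 1.772×10⁻⁴ × 6.022×10²³ = 1.1×10²⁰.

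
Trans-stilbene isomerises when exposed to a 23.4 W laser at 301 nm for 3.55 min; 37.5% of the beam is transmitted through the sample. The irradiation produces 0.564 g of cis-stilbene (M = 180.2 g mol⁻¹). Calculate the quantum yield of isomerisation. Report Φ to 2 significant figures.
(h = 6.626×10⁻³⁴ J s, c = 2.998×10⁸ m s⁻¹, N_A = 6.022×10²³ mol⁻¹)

Φ = 0.40

Product: 0.564 g / 180.2 g mol⁻¹ = 0.003130 mol.
Photon energy at 301 nm: hc/λ = (6.626×10⁻³⁴)(2.998×10⁸)/(301×10⁻⁹) = 6.600×10⁻¹⁹ J.
Energy delivered: (23.4 W)(213 s) = 4984 J.
Photons incident: 4984 / 6.600×10⁻¹⁹ = 7.552×10²¹, i.e. 7.552×10²¹/6.022×10²³ = 0.01254 mol.
Fraction absorbed: 1 − 37.5/100 = 0.6250.
Photons absorbed: 0.6250 × 0.01254 = 0.007838 mol.
Φ = 0.003130 mol / 0.007838 mol photons = 0.40.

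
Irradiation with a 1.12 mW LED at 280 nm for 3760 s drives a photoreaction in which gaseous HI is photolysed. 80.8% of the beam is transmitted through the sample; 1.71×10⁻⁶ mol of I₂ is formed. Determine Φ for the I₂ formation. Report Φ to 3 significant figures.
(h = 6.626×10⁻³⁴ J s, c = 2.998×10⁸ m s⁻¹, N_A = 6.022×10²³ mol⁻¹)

Φ = 0.904

Photon energy at 280 nm: hc/λ = (6.626×10⁻³⁴)(2.998×10⁸)/(280×10⁻⁹) = 7.095×10⁻¹⁹ J.
Energy delivered: (1.12 mW)(3760 s) = 4.211 J.
Photons incident: 4.211 / 7.095×10⁻¹⁹ = 5.935×10¹⁸, i.e. 5.935×10¹⁸/6.022×10²³ = 9.856×10⁻⁶ mol.
Fraction absorbed: 1 − 80.8/100 = 0.1920.
Photons absorbed: 0.1920 × 9.856×10⁻⁶ = 1.892×10⁻⁶ mol.
Φ = 1.71×10⁻⁶ mol / 1.892×10⁻⁶ mol photons = 0.904.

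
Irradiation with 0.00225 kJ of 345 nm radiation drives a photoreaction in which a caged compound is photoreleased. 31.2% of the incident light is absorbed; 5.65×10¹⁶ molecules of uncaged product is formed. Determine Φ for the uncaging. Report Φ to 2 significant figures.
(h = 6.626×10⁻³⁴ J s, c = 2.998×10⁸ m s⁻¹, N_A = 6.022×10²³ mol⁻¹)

Product: 5.65×10¹⁶ / 6.022×10²³ = 9.382×10⁻⁸ mol.
Photon energy at 345 nm: hc/λ = (6.626×10⁻³⁴)(2.998×10⁸)/(345×10⁻⁹) = 5.758×10⁻¹⁹ J.
Incident energy: 0.00225 kJ = 2.25 J.
Photons incident: 2.25 / 5.758×10⁻¹⁹ = 3.908×10¹⁸, i.e. 3.908×10¹⁸/6.022×10²³ = 6.490×10⁻⁶ mol.
Photons absorbed: 0.312 × 6.490×10⁻⁶ = 2.025×10⁻⁶ mol.
Φ = 9.382×10⁻⁸ mol / 2.025×10⁻⁶ mol photons = 0.046.

Φ = 0.046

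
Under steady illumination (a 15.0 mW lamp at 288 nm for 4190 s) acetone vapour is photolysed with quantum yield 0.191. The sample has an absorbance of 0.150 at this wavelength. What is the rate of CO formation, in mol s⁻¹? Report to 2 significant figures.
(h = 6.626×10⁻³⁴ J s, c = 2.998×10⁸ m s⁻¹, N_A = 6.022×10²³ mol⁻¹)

2.0×10⁻⁹ mol s⁻¹

Photon energy at 288 nm: hc/λ = (6.626×10⁻³⁴)(2.998×10⁸)/(288×10⁻⁹) = 6.897×10⁻¹⁹ J.
Energy delivered: (15.0 mW)(4190 s) = 62.85 J.
Photons incident: 62.85 / 6.897×10⁻¹⁹ = 9.113×10¹⁹, i.e. 9.113×10¹⁹/6.022×10²³ = 1.513×10⁻⁴ mol.
Fraction absorbed: 1 − 10^(−0.150) = 0.2921.
Photons absorbed: 0.2921 × 1.513×10⁻⁴ = 4.419×10⁻⁵ mol.
Product formed: 0.191 × 4.419×10⁻⁵ = 8.440×10⁻⁶ mol.
Rate: 8.440×10⁻⁶ / 4190 s = 2.0×10⁻⁹ mol s⁻¹.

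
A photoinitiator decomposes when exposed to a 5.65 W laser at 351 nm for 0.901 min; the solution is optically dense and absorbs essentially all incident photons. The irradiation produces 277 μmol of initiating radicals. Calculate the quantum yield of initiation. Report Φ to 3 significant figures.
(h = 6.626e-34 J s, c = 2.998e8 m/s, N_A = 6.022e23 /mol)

Product: 277 μmol = 2.77e-4 mol.
Photon energy at 351 nm: hc/λ = (6.626e-34)(2.998e8)/(351e-9) = 5.659e-19 J.
Energy delivered: (5.65 W)(54.06 s) = 305.4 J.
Photons incident: 305.4 / 5.659e-19 = 5.397e20, i.e. 5.397e20/6.022e23 = 8.962e-4 mol.
Φ = 2.77e-4 mol / 8.962e-4 mol photons = 0.309.

Φ = 0.309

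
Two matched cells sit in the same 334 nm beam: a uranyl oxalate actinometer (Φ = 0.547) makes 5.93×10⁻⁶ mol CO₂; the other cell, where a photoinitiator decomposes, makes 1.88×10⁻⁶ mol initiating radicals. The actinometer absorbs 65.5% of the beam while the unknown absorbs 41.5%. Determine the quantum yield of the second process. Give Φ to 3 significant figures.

Photons absorbed by the actinometer: 5.93×10⁻⁶ / 0.547 = 1.084×10⁻⁵ mol.
Incident flux: 1.084×10⁻⁵ / 0.655 = 1.655×10⁻⁵ einstein.
Absorbed by unknown: 0.415 × 1.655×10⁻⁵ = 6.868×10⁻⁶ mol.
Φ(unknown) = 1.88×10⁻⁶ / 6.868×10⁻⁶ = 0.274.

Φ = 0.274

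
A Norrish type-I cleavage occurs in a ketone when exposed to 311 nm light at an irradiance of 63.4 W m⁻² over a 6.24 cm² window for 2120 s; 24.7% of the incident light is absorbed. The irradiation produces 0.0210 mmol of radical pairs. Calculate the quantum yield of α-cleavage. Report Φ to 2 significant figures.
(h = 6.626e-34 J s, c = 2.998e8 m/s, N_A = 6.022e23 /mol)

Product: 0.0210 mmol = 2.10e-5 mol.
Photon energy at 311 nm: hc/λ = (6.626e-34)(2.998e8)/(311e-9) = 6.387e-19 J.
Energy delivered: (63.4 W m⁻²)(6.24e-4 m²)(2120 s) = 83.87 J.
Photons incident: 83.87 / 6.387e-19 = 1.313e20, i.e. 1.313e20/6.022e23 = 2.180e-4 mol.
Photons absorbed: 0.247 × 2.180e-4 = 5.385e-5 mol.
Φ = 2.10e-5 mol / 5.385e-5 mol photons = 0.39.

Φ = 0.39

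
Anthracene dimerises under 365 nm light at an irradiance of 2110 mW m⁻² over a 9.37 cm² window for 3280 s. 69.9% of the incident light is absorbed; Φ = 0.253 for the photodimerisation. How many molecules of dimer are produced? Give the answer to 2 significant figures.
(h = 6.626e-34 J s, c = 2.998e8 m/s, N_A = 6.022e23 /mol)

Photon energy at 365 nm: hc/λ = (6.626e-34)(2.998e8)/(365e-9) = 5.442e-19 J.
Energy delivered: (2110 mW m⁻²)(9.37e-4 m²)(3280 s) = 6.485 J.
Photons incident: 6.485 / 5.442e-19 = 1.192e19, i.e. 1.192e19/6.022e23 = 1.979e-5 mol.
Photons absorbed: 0.699 × 1.979e-5 = 1.383e-5 mol.
Product: Φ × n_abs = 0.253 × 1.383e-5 = 3.499e-6 mol.
As a count: 3.499e-6 × 6.022e23 = 2.1e18.

2.1e18 molecules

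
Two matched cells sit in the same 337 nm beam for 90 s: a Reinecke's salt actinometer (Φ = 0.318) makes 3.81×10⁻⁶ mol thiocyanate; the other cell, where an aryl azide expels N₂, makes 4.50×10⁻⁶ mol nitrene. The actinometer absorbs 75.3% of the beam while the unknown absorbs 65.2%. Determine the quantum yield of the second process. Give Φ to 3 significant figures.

Photons absorbed by the actinometer: 3.81×10⁻⁶ / 0.318 = 1.198×10⁻⁵ mol.
Incident flux: 1.198×10⁻⁵ / 0.753 = 1.591×10⁻⁵ einstein.
Absorbed by unknown: 0.652 × 1.591×10⁻⁵ = 1.037×10⁻⁵ mol.
Φ(unknown) = 4.50×10⁻⁶ / 1.037×10⁻⁵ = 0.434.

Φ = 0.434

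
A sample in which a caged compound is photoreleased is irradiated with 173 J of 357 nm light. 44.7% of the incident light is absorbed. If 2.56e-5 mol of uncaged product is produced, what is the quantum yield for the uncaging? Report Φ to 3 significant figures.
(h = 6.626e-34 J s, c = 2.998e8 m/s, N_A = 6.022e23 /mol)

Photon energy at 357 nm: hc/λ = (6.626e-34)(2.998e8)/(357e-9) = 5.564e-19 J.
Photons incident: 173 / 5.564e-19 = 3.109e20, i.e. 3.109e20/6.022e23 = 5.163e-4 mol.
Photons absorbed: 0.447 × 5.163e-4 = 2.308e-4 mol.
Φ = 2.56e-5 mol / 2.308e-4 mol photons = 0.111.

Φ = 0.111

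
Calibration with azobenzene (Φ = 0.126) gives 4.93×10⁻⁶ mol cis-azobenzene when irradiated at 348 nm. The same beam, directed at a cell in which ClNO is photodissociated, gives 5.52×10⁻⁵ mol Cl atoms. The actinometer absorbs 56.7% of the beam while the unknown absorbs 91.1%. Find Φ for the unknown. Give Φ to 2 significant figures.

Φ = 0.88

Photons absorbed by the actinometer: 4.93×10⁻⁶ / 0.126 = 3.913×10⁻⁵ mol.
Incident flux: 3.913×10⁻⁵ / 0.567 = 6.901×10⁻⁵ einstein.
Absorbed by unknown: 0.911 × 6.901×10⁻⁵ = 6.287×10⁻⁵ mol.
Φ(unknown) = 5.52×10⁻⁵ / 6.287×10⁻⁵ = 0.88.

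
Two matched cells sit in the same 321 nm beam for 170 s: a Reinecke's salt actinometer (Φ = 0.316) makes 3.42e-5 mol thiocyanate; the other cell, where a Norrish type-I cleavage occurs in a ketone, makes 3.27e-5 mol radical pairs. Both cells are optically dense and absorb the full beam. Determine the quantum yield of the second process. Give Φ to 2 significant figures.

Photons absorbed by the actinometer: 3.42e-5 / 0.316 = 1.082e-4 mol.
Φ(unknown) = 3.27e-5 / 1.082e-4 = 0.30.

Φ = 0.30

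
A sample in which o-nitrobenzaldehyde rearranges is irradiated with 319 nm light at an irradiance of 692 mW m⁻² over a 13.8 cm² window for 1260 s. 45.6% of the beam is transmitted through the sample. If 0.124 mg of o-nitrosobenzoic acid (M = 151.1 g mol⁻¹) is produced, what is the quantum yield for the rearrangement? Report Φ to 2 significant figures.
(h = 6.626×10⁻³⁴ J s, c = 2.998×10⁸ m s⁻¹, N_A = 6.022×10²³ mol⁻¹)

Φ = 0.47

Product: 0.124 mg / 151.1 g mol⁻¹ = 8.206×10⁻⁷ mol.
Photon energy at 319 nm: hc/λ = (6.626×10⁻³⁴)(2.998×10⁸)/(319×10⁻⁹) = 6.227×10⁻¹⁹ J.
Energy delivered: (692 mW m⁻²)(13.8×10⁻⁴ m²)(1260 s) = 1.203 J.
Photons incident: 1.203 / 6.227×10⁻¹⁹ = 1.932×10¹⁸, i.e. 1.932×10¹⁸/6.022×10²³ = 3.208×10⁻⁶ mol.
Fraction absorbed: 1 − 45.6/100 = 0.5440.
Photons absorbed: 0.5440 × 3.208×10⁻⁶ = 1.745×10⁻⁶ mol.
Φ = 8.206×10⁻⁷ mol / 1.745×10⁻⁶ mol photons = 0.47.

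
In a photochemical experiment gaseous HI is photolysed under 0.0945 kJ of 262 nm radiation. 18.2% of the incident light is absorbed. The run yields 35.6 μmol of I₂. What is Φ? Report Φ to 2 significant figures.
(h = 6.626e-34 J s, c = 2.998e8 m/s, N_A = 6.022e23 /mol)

Φ = 0.95

Product: 35.6 μmol = 3.56e-5 mol.
Photon energy at 262 nm: hc/λ = (6.626e-34)(2.998e8)/(262e-9) = 7.582e-19 J.
Incident energy: 0.0945 kJ = 94.5 J.
Photons incident: 94.5 / 7.582e-19 = 1.246e20, i.e. 1.246e20/6.022e23 = 2.069e-4 mol.
Photons absorbed: 0.182 × 2.069e-4 = 3.766e-5 mol.
Φ = 3.56e-5 mol / 3.766e-5 mol photons = 0.95.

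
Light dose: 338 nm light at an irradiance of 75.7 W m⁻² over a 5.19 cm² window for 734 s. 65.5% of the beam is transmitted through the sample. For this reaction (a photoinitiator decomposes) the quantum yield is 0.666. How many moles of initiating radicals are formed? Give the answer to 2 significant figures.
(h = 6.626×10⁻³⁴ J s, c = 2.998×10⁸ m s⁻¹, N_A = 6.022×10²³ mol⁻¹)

1.9×10⁻⁵ mol

Photon energy at 338 nm: hc/λ = (6.626×10⁻³⁴)(2.998×10⁸)/(338×10⁻⁹) = 5.877×10⁻¹⁹ J.
Energy delivered: (75.7 W m⁻²)(5.19×10⁻⁴ m²)(734 s) = 28.84 J.
Photons incident: 28.84 / 5.877×10⁻¹⁹ = 4.907×10¹⁹, i.e. 4.907×10¹⁹/6.022×10²³ = 8.148×10⁻⁵ mol.
Fraction absorbed: 1 − 65.5/100 = 0.3450.
Photons absorbed: 0.3450 × 8.148×10⁻⁵ = 2.811×10⁻⁵ mol.
Product: Φ × n_abs = 0.666 × 2.811×10⁻⁵ = 1.872×10⁻⁵ mol.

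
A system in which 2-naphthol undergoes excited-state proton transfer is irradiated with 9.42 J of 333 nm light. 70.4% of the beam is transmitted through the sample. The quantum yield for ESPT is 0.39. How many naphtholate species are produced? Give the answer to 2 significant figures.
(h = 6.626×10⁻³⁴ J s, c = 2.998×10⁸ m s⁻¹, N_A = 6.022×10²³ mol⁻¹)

Photon energy at 333 nm: hc/λ = (6.626×10⁻³⁴)(2.998×10⁸)/(333×10⁻⁹) = 5.965×10⁻¹⁹ J.
Photons incident: 9.42 / 5.965×10⁻¹⁹ = 1.579×10¹⁹, i.e. 1.579×10¹⁹/6.022×10²³ = 2.622×10⁻⁵ mol.
Fraction absorbed: 1 − 70.4/100 = 0.2960.
Photons absorbed: 0.2960 × 2.622×10⁻⁵ = 7.761×10⁻⁶ mol.
Product: Φ × n_abs = 0.39 × 7.761×10⁻⁶ = 3.027×10⁻⁶ mol.
As a count: 3.027×10⁻⁶ × 6.022×10²³ = 1.8×10¹⁸.

1.8×10¹⁸ species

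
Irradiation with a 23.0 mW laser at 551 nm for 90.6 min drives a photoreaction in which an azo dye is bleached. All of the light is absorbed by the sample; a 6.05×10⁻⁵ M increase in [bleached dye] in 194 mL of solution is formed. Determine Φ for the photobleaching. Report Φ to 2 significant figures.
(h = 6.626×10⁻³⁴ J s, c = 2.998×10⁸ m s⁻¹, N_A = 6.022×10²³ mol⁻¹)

Φ = 0.020

Product: (6.05×10⁻⁵ M)(0.194 L) = 1.174×10⁻⁵ mol.
Photon energy at 551 nm: hc/λ = (6.626×10⁻³⁴)(2.998×10⁸)/(551×10⁻⁹) = 3.605×10⁻¹⁹ J.
Energy delivered: (23.0 mW)(5436 s) = 125.0 J.
Photons incident: 125.0 / 3.605×10⁻¹⁹ = 3.467×10²⁰, i.e. 3.467×10²⁰/6.022×10²³ = 5.757×10⁻⁴ mol.
Φ = 1.174×10⁻⁵ mol / 5.757×10⁻⁴ mol photons = 0.020.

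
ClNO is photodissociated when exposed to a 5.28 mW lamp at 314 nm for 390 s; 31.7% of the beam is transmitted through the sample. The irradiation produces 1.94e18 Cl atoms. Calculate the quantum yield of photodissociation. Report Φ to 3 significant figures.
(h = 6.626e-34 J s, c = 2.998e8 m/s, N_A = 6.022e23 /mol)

Product: 1.94e18 / 6.022e23 = 3.222e-6 mol.
Photon energy at 314 nm: hc/λ = (6.626e-34)(2.998e8)/(314e-9) = 6.326e-19 J.
Energy delivered: (5.28 mW)(390 s) = 2.059 J.
Photons incident: 2.059 / 6.326e-19 = 3.255e18, i.e. 3.255e18/6.022e23 = 5.405e-6 mol.
Fraction absorbed: 1 − 31.7/100 = 0.6830.
Photons absorbed: 0.6830 × 5.405e-6 = 3.692e-6 mol.
Φ = 3.222e-6 mol / 3.692e-6 mol photons = 0.873.

Φ = 0.873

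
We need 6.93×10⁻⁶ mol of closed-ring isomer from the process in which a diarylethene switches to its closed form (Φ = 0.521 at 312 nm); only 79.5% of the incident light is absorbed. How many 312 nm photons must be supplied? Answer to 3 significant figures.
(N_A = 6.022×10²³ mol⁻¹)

Photons that must be absorbed: 6.93×10⁻⁶ / 0.521 = 1.330×10⁻⁵ mol.
Incident photons needed: 1.330×10⁻⁵ / 0.795 = 1.673×10⁻⁵ mol.
Photon count: 1.673×10⁻⁵ × 6.022×10²³ = 1.01×10¹⁹.

1.01×10¹⁹ photons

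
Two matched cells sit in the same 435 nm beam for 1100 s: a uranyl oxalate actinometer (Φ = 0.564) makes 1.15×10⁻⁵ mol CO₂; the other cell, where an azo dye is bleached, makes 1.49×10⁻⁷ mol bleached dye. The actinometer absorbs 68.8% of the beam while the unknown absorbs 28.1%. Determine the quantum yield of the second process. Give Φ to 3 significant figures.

Φ = 0.0179

Photons absorbed by the actinometer: 1.15×10⁻⁵ / 0.564 = 2.039×10⁻⁵ mol.
Incident flux: 2.039×10⁻⁵ / 0.688 = 2.964×10⁻⁵ einstein.
Absorbed by unknown: 0.281 × 2.964×10⁻⁵ = 8.329×10⁻⁶ mol.
Φ(unknown) = 1.49×10⁻⁷ / 8.329×10⁻⁶ = 0.0179.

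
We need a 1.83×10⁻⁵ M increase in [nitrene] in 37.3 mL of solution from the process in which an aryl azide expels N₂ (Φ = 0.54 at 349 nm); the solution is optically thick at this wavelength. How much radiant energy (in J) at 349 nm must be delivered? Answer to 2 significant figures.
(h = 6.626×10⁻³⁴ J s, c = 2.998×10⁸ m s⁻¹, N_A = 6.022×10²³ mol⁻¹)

0.43 J

Product: (1.83×10⁻⁵ M)(0.0373 L) = 6.826×10⁻⁷ mol.
Photons that must be absorbed: 6.826×10⁻⁷ / 0.54 = 1.264×10⁻⁶ mol.
Photon energy: hc/λ = 5.692×10⁻¹⁹ J; per mole, 3.428×10⁵ J mol⁻¹.
Energy required: 1.264×10⁻⁶ × 3.428×10⁵ = 0.43 J.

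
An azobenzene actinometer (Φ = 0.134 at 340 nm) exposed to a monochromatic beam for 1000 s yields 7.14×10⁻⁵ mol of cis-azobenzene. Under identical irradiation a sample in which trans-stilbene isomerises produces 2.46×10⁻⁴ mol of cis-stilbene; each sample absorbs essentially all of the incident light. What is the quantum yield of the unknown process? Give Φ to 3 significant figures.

Photons absorbed by the actinometer: 7.14×10⁻⁵ / 0.134 = 5.328×10⁻⁴ mol.
Φ(unknown) = 2.46×10⁻⁴ / 5.328×10⁻⁴ = 0.462.

Φ = 0.462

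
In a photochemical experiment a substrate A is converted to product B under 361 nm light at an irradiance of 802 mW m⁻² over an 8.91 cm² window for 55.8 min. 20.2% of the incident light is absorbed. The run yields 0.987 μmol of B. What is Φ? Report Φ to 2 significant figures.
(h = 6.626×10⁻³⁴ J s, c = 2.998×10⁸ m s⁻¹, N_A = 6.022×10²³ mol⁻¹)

Φ = 0.68

Product: 0.987 μmol = 9.87×10⁻⁷ mol.
Photon energy at 361 nm: hc/λ = (6.626×10⁻³⁴)(2.998×10⁸)/(361×10⁻⁹) = 5.503×10⁻¹⁹ J.
Energy delivered: (802 mW m⁻²)(8.91×10⁻⁴ m²)(3348 s) = 2.392 J.
Photons incident: 2.392 / 5.503×10⁻¹⁹ = 4.347×10¹⁸, i.e. 4.347×10¹⁸/6.022×10²³ = 7.219×10⁻⁶ mol.
Photons absorbed: 0.202 × 7.219×10⁻⁶ = 1.458×10⁻⁶ mol.
Φ = 9.87×10⁻⁷ mol / 1.458×10⁻⁶ mol photons = 0.68.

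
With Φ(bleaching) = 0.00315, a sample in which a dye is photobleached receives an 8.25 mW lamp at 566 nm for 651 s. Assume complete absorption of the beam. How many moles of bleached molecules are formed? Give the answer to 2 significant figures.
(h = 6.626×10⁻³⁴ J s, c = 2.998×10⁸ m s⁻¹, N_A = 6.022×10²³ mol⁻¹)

Photon energy at 566 nm: hc/λ = (6.626×10⁻³⁴)(2.998×10⁸)/(566×10⁻⁹) = 3.510×10⁻¹⁹ J.
Energy delivered: (8.25 mW)(651 s) = 5.371 J.
Photons incident: 5.371 / 3.510×10⁻¹⁹ = 1.530×10¹⁹, i.e. 1.530×10¹⁹/6.022×10²³ = 2.541×10⁻⁵ mol.
Product: Φ × n_abs = 0.00315 × 2.541×10⁻⁵ = 8.004×10⁻⁸ mol.

8.0×10⁻⁸ mol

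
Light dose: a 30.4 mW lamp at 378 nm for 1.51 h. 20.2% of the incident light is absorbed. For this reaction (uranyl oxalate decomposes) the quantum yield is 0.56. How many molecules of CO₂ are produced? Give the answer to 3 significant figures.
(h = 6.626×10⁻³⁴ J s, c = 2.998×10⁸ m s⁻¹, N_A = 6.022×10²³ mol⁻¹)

Photon energy at 378 nm: hc/λ = (6.626×10⁻³⁴)(2.998×10⁸)/(378×10⁻⁹) = 5.255×10⁻¹⁹ J.
Energy delivered: (30.4 mW)(5436 s) = 165.3 J.
Photons incident: 165.3 / 5.255×10⁻¹⁹ = 3.146×10²⁰, i.e. 3.146×10²⁰/6.022×10²³ = 5.224×10⁻⁴ mol.
Photons absorbed: 0.202 × 5.224×10⁻⁴ = 1.055×10⁻⁴ mol.
Product: Φ × n_abs = 0.56 × 1.055×10⁻⁴ = 5.908×10⁻⁵ mol.
As a count: 5.908×10⁻⁵ × 6.022×10²³ = 3.56×10¹⁹.

3.56×10¹⁹ molecules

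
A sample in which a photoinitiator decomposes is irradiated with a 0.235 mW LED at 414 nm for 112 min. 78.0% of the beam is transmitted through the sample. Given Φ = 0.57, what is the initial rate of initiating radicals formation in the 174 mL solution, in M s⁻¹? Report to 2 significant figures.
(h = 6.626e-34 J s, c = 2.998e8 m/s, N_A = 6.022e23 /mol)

Photon energy at 414 nm: hc/λ = (6.626e-34)(2.998e8)/(414e-9) = 4.798e-19 J.
Energy delivered: (0.235 mW)(6720 s) = 1.579 J.
Photons incident: 1.579 / 4.798e-19 = 3.291e18, i.e. 3.291e18/6.022e23 = 5.465e-6 mol.
Fraction absorbed: 1 − 78.0/100 = 0.2200.
Photons absorbed: 0.2200 × 5.465e-6 = 1.202e-6 mol.
Product formed: 0.57 × 1.202e-6 = 6.851e-7 mol.
Rate: 6.851e-7 mol / (6720 s × 0.174 L) = 5.9e-10 M s⁻¹.

5.9e-10 M s⁻¹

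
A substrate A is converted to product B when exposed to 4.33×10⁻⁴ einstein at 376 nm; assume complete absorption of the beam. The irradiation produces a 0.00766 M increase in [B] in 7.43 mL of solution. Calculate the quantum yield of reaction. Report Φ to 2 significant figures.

Φ = 0.13

Product: (0.00766 M)(0.00743 L) = 5.691×10⁻⁵ mol.
Φ = 5.691×10⁻⁵ mol / 4.33×10⁻⁴ mol photons = 0.13.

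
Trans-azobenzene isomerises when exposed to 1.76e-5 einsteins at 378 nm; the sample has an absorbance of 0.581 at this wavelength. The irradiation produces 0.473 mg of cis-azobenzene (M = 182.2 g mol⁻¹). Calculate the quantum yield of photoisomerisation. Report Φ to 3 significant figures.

Φ = 0.200

Product: 0.473 mg / 182.2 g mol⁻¹ = 2.596e-6 mol.
Fraction absorbed: 1 − 10^(−0.581) = 0.7376.
Photons absorbed: 0.7376 × 1.76e-5 = 1.298e-5 mol.
Φ = 2.596e-6 mol / 1.298e-5 mol photons = 0.200.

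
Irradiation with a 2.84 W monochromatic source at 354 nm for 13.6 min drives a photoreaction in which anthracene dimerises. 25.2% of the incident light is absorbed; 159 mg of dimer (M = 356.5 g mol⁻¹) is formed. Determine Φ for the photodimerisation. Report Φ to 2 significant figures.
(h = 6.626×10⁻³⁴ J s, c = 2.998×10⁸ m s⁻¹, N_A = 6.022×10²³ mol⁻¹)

Product: 159 mg / 356.5 g mol⁻¹ = 4.460×10⁻⁴ mol.
Photon energy at 354 nm: hc/λ = (6.626×10⁻³⁴)(2.998×10⁸)/(354×10⁻⁹) = 5.612×10⁻¹⁹ J.
Energy delivered: (2.84 W)(816 s) = 2317 J.
Photons incident: 2317 / 5.612×10⁻¹⁹ = 4.129×10²¹, i.e. 4.129×10²¹/6.022×10²³ = 0.006857 mol.
Photons absorbed: 0.252 × 0.006857 = 0.001728 mol.
Φ = 4.460×10⁻⁴ mol / 0.001728 mol photons = 0.26.

Φ = 0.26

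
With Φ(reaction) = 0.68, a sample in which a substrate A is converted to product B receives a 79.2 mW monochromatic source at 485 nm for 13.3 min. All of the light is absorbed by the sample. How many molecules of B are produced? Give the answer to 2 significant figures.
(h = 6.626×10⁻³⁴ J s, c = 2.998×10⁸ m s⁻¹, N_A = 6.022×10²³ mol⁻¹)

Photon energy at 485 nm: hc/λ = (6.626×10⁻³⁴)(2.998×10⁸)/(485×10⁻⁹) = 4.096×10⁻¹⁹ J.
Energy delivered: (79.2 mW)(798 s) = 63.20 J.
Photons incident: 63.20 / 4.096×10⁻¹⁹ = 1.543×10²⁰, i.e. 1.543×10²⁰/6.022×10²³ = 2.562×10⁻⁴ mol.
Product: Φ × n_abs = 0.68 × 2.562×10⁻⁴ = 1.742×10⁻⁴ mol.
As a count: 1.742×10⁻⁴ × 6.022×10²³ = 1.0×10²⁰.

1.0×10²⁰ molecules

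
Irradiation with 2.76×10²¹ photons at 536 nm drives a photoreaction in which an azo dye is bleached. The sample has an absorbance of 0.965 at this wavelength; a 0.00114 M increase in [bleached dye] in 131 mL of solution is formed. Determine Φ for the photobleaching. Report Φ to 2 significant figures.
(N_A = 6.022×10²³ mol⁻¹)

Φ = 0.037

Product: (0.00114 M)(0.131 L) = 1.493×10⁻⁴ mol.
Moles of photons: 2.76×10²¹ / 6.022×10²³ = 0.004583 mol.
Fraction absorbed: 1 − 10^(−0.965) = 0.8916.
Photons absorbed: 0.8916 × 0.004583 = 0.004086 mol.
Φ = 1.493×10⁻⁴ mol / 0.004086 mol photons = 0.037.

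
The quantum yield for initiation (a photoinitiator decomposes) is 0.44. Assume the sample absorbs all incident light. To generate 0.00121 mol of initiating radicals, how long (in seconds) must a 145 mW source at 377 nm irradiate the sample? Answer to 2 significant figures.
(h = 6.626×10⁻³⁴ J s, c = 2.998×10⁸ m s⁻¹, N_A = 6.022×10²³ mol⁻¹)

Photons that must be absorbed: 0.00121 / 0.44 = 0.002750 mol.
Photon energy: hc/λ = 5.269×10⁻¹⁹ J; per mole, 3.173×10⁵ J mol⁻¹.
Energy required: 0.002750 × 3.173×10⁵ = 872.6 J.
Time: 872.6 J / 0.145 W = 6000 s.

t ≈ 6000 s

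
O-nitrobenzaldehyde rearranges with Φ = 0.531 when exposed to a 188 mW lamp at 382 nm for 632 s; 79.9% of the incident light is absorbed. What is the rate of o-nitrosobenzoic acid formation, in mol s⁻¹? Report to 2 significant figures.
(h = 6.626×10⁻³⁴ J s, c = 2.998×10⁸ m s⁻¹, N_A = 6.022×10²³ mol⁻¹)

Photon energy at 382 nm: hc/λ = (6.626×10⁻³⁴)(2.998×10⁸)/(382×10⁻⁹) = 5.200×10⁻¹⁹ J.
Energy delivered: (188 mW)(632 s) = 118.8 J.
Photons incident: 118.8 / 5.200×10⁻¹⁹ = 2.285×10²⁰, i.e. 2.285×10²⁰/6.022×10²³ = 3.794×10⁻⁴ mol.
Photons absorbed: 0.799 × 3.794×10⁻⁴ = 3.031×10⁻⁴ mol.
Product formed: 0.531 × 3.031×10⁻⁴ = 1.609×10⁻⁴ mol.
Rate: 1.609×10⁻⁴ / 632 s = 2.5×10⁻⁷ mol s⁻¹.

2.5×10⁻⁷ mol s⁻¹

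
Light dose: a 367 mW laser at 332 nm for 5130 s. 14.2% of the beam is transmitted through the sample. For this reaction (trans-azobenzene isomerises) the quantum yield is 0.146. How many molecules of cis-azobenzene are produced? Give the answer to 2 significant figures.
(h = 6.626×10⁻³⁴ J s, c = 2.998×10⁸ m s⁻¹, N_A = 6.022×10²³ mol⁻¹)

Photon energy at 332 nm: hc/λ = (6.626×10⁻³⁴)(2.998×10⁸)/(332×10⁻⁹) = 5.983×10⁻¹⁹ J.
Energy delivered: (367 mW)(5130 s) = 1883 J.
Photons incident: 1883 / 5.983×10⁻¹⁹ = 3.147×10²¹, i.e. 3.147×10²¹/6.022×10²³ = 0.005226 mol.
Fraction absorbed: 1 − 14.2/100 = 0.8580.
Photons absorbed: 0.8580 × 0.005226 = 0.004484 mol.
Product: Φ × n_abs = 0.146 × 0.004484 = 6.547×10⁻⁴ mol.
As a count: 6.547×10⁻⁴ × 6.022×10²³ = 3.9×10²⁰.

3.9×10²⁰ molecules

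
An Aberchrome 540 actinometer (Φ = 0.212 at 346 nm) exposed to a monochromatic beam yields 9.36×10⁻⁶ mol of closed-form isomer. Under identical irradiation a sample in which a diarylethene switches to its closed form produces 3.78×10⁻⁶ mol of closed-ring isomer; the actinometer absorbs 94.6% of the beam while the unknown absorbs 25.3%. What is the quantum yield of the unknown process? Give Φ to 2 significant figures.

Φ = 0.32

Photons absorbed by the actinometer: 9.36×10⁻⁶ / 0.212 = 4.415×10⁻⁵ mol.
Incident flux: 4.415×10⁻⁵ / 0.946 = 4.667×10⁻⁵ einstein.
Absorbed by unknown: 0.253 × 4.667×10⁻⁵ = 1.181×10⁻⁵ mol.
Φ(unknown) = 3.78×10⁻⁶ / 1.181×10⁻⁵ = 0.32.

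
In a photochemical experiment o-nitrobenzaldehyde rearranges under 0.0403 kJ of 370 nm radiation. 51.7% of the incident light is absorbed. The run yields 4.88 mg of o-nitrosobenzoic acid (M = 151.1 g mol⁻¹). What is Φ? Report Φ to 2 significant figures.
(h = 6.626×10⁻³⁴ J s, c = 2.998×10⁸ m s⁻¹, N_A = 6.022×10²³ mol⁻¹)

Product: 4.88 mg / 151.1 g mol⁻¹ = 3.230×10⁻⁵ mol.
Photon energy at 370 nm: hc/λ = (6.626×10⁻³⁴)(2.998×10⁸)/(370×10⁻⁹) = 5.369×10⁻¹⁹ J.
Incident energy: 0.0403 kJ = 40.3 J.
Photons incident: 40.3 / 5.369×10⁻¹⁹ = 7.506×10¹⁹, i.e. 7.506×10¹⁹/6.022×10²³ = 1.246×10⁻⁴ mol.
Photons absorbed: 0.517 × 1.246×10⁻⁴ = 6.442×10⁻⁵ mol.
Φ = 3.230×10⁻⁵ mol / 6.442×10⁻⁵ mol photons = 0.50.

Φ = 0.50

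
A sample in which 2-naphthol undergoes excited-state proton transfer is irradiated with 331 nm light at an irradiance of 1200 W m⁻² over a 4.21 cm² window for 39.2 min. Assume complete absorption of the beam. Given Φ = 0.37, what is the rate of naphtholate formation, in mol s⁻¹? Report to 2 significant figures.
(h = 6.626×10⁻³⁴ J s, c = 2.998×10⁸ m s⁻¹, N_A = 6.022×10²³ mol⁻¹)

Photon energy at 331 nm: hc/λ = (6.626×10⁻³⁴)(2.998×10⁸)/(331×10⁻⁹) = 6.001×10⁻¹⁹ J.
Energy delivered: (1200 W m⁻²)(4.21×10⁻⁴ m²)(2352 s) = 1188 J.
Photons incident: 1188 / 6.001×10⁻¹⁹ = 1.980×10²¹, i.e. 1.980×10²¹/6.022×10²³ = 0.003288 mol.
Product formed: 0.37 × 0.003288 = 0.001217 mol.
Rate: 0.001217 / 2352 s = 5.2×10⁻⁷ mol s⁻¹.

5.2×10⁻⁷ mol s⁻¹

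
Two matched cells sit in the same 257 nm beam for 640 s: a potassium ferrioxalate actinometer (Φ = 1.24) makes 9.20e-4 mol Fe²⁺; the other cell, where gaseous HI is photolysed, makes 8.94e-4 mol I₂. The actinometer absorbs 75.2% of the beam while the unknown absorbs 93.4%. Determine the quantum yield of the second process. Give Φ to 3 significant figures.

Photons absorbed by the actinometer: 9.20e-4 / 1.24 = 7.419e-4 mol.
Incident flux: 7.419e-4 / 0.752 = 9.866e-4 einstein.
Absorbed by unknown: 0.934 × 9.866e-4 = 9.215e-4 mol.
Φ(unknown) = 8.94e-4 / 9.215e-4 = 0.970.

Φ = 0.970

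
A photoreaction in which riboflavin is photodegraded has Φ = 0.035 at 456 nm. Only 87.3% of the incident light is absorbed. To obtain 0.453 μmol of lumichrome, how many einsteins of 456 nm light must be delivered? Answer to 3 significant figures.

1.48e-5 einstein

Product: 0.453 μmol = 4.53e-7 mol.
Photons that must be absorbed: 4.53e-7 / 0.035 = 1.294e-5 mol.
Incident photons needed: 1.294e-5 / 0.873 = 1.482e-5 mol.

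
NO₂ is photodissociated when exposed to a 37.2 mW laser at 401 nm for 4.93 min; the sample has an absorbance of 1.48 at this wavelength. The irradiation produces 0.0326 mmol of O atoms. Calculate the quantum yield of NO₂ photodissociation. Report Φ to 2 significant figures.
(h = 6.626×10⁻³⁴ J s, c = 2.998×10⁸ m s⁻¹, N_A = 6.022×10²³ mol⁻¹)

Φ = 0.91

Product: 0.0326 mmol = 3.26×10⁻⁵ mol.
Photon energy at 401 nm: hc/λ = (6.626×10⁻³⁴)(2.998×10⁸)/(401×10⁻⁹) = 4.954×10⁻¹⁹ J.
Energy delivered: (37.2 mW)(295.8 s) = 11.00 J.
Photons incident: 11.00 / 4.954×10⁻¹⁹ = 2.220×10¹⁹, i.e. 2.220×10¹⁹/6.022×10²³ = 3.686×10⁻⁵ mol.
Fraction absorbed: 1 − 10^(−1.48) = 0.9669.
Photons absorbed: 0.9669 × 3.686×10⁻⁵ = 3.564×10⁻⁵ mol.
Φ = 3.26×10⁻⁵ mol / 3.564×10⁻⁵ mol photons = 0.91.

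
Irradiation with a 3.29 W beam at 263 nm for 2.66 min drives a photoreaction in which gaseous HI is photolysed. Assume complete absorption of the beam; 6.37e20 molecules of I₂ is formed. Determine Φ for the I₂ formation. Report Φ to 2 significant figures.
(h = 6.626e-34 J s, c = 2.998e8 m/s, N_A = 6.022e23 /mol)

Product: 6.37e20 / 6.022e23 = 0.001058 mol.
Photon energy at 263 nm: hc/λ = (6.626e-34)(2.998e8)/(263e-9) = 7.553e-19 J.
Energy delivered: (3.29 W)(159.6 s) = 525.1 J.
Photons incident: 525.1 / 7.553e-19 = 6.952e20, i.e. 6.952e20/6.022e23 = 0.001154 mol.
Φ = 0.001058 mol / 0.001154 mol photons = 0.92.

Φ = 0.92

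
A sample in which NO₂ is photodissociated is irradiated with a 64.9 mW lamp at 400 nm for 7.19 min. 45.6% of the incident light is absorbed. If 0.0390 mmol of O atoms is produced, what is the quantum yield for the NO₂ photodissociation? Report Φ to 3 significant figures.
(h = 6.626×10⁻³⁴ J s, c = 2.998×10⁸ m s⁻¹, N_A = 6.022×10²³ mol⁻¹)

Product: 0.0390 mmol = 3.90×10⁻⁵ mol.
Photon energy at 400 nm: hc/λ = (6.626×10⁻³⁴)(2.998×10⁸)/(400×10⁻⁹) = 4.966×10⁻¹⁹ J.
Energy delivered: (64.9 mW)(431.4 s) = 28.00 J.
Photons incident: 28.00 / 4.966×10⁻¹⁹ = 5.638×10¹⁹, i.e. 5.638×10¹⁹/6.022×10²³ = 9.362×10⁻⁵ mol.
Photons absorbed: 0.456 × 9.362×10⁻⁵ = 4.269×10⁻⁵ mol.
Φ = 3.90×10⁻⁵ mol / 4.269×10⁻⁵ mol photons = 0.914.

Φ = 0.914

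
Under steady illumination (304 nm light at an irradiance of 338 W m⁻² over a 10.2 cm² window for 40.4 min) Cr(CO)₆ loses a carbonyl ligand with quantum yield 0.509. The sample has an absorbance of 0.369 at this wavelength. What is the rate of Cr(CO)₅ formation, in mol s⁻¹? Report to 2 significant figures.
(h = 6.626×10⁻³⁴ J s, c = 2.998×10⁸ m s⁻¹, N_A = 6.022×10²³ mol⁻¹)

2.6×10⁻⁷ mol s⁻¹

Photon energy at 304 nm: hc/λ = (6.626×10⁻³⁴)(2.998×10⁸)/(304×10⁻⁹) = 6.534×10⁻¹⁹ J.
Energy delivered: (338 W m⁻²)(10.2×10⁻⁴ m²)(2424 s) = 835.7 J.
Photons incident: 835.7 / 6.534×10⁻¹⁹ = 1.279×10²¹, i.e. 1.279×10²¹/6.022×10²³ = 0.002124 mol.
Fraction absorbed: 1 − 10^(−0.369) = 0.5724.
Photons absorbed: 0.5724 × 0.002124 = 0.001216 mol.
Product formed: 0.509 × 0.001216 = 6.189×10⁻⁴ mol.
Rate: 6.189×10⁻⁴ / 2424 s = 2.6×10⁻⁷ mol s⁻¹.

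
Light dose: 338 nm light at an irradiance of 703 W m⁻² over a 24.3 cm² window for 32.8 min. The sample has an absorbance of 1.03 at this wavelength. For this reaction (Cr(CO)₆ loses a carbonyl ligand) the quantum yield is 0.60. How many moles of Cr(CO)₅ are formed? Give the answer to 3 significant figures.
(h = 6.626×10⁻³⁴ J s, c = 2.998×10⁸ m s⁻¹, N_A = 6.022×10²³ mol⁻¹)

Photon energy at 338 nm: hc/λ = (6.626×10⁻³⁴)(2.998×10⁸)/(338×10⁻⁹) = 5.877×10⁻¹⁹ J.
Energy delivered: (703 W m⁻²)(24.3×10⁻⁴ m²)(1968 s) = 3362 J.
Photons incident: 3362 / 5.877×10⁻¹⁹ = 5.721×10²¹, i.e. 5.721×10²¹/6.022×10²³ = 0.009500 mol.
Fraction absorbed: 1 − 10^(−1.03) = 0.9067.
Photons absorbed: 0.9067 × 0.009500 = 0.008614 mol.
Product: Φ × n_abs = 0.60 × 0.008614 = 0.005168 mol.

0.00517 mol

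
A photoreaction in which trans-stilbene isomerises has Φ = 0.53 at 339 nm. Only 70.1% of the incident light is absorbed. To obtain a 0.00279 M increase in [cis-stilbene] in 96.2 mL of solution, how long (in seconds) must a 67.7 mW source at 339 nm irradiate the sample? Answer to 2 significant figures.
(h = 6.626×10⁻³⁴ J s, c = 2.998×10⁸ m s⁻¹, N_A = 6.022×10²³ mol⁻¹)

t ≈ 3800 s

Product: (0.00279 M)(0.0962 L) = 2.684×10⁻⁴ mol.
Photons that must be absorbed: 2.684×10⁻⁴ / 0.53 = 5.064×10⁻⁴ mol.
Incident photons needed: 5.064×10⁻⁴ / 0.701 = 7.224×10⁻⁴ mol.
Photon energy: hc/λ = 5.860×10⁻¹⁹ J; per mole, 3.529×10⁵ J mol⁻¹.
Energy required: 7.224×10⁻⁴ × 3.529×10⁵ = 254.9 J.
Time: 254.9 J / 0.0677 W = 3800 s.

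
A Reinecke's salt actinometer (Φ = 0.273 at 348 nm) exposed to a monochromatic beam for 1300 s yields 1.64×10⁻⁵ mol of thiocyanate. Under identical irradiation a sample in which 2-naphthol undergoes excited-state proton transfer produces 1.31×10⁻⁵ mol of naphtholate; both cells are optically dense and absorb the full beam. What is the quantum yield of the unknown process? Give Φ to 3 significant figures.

Photons absorbed by the actinometer: 1.64×10⁻⁵ / 0.273 = 6.007×10⁻⁵ mol.
Φ(unknown) = 1.31×10⁻⁵ / 6.007×10⁻⁵ = 0.218.

Φ = 0.218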